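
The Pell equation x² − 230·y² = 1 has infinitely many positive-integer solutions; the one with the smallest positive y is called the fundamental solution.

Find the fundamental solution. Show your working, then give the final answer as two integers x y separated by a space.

[15; 6,30] for √230; ℓ=2 ⇒ convergent index 1
k=0  a_k=15  p_k/q_k = 15/1
k=1  a_k=6  p_k/q_k = 91/6
fundamental: x₁=91, y₁=6  (since 8281 − 230·36 = 1)

91 6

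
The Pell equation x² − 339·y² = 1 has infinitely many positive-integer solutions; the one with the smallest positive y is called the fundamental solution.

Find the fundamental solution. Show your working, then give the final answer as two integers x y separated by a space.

√339 → a₀=18, period (2,2,2,1,17,1,2,2,2,36); ℓ=10 even so k=9
i=0: a=18 ⇒ p=18, q=1
i=1: a=2 ⇒ p=37, q=2
i=2: a=2 ⇒ p=92, q=5
i=3: a=2 ⇒ p=221, q=12
…
i=5: a=17 ⇒ p=5542, q=301
i=6: a=1 ⇒ p=5855, q=318
…
i=8: a=2 ⇒ p=40359, q=2192
i=9: a=2 ⇒ p=97970, q=5321
→ (97970, 5321).  Check: 97970²=9598120900, 339·5321²=9598120899, difference 1.

97970 5321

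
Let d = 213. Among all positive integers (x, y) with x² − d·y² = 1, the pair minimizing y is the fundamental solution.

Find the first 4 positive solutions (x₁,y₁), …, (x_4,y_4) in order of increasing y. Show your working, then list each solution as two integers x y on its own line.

√213 → a₀=14, period (1,1,2,6,1,8,1,6,2,1,1,28); ℓ=12 even so k=11
i=0: a=14 ⇒ p=14, q=1
i=1: a=1 ⇒ p=15, q=1
i=2: a=1 ⇒ p=29, q=2
i=3: a=2 ⇒ p=73, q=5
…
i=5: a=1 ⇒ p=540, q=37
…
i=8: a=6 ⇒ p=36749, q=2518
i=9: a=2 ⇒ p=78825, q=5401
i=10: a=1 ⇒ p=115574, q=7919
i=11: a=1 ⇒ p=194399, q=13320
fundamental: x₁=194399, y₁=13320  (since 37790971201 − 213·177422400 = 1)
(x_2, y_2) = (194399·194399 + 213·13320·13320, 194399·13320 + 13320·194399) = (75581942401, 5178789360)
(x_3, y_3) = (194399·75581942401 + 213·13320·5178789360, 194399·5178789360 + 13320·75581942401) = (29386108041429599, 2013502945575960)
(x_4, y_4) = (194399·29386108041429599 + 213·13320·2013502945575960, 194399·2013502945575960 + 13320·29386108041429599) = (11425260034216163289601, 782845918228863306720)

194399 13320
75581942401 5178789360
29386108041429599 2013502945575960
11425260034216163289601 782845918228863306720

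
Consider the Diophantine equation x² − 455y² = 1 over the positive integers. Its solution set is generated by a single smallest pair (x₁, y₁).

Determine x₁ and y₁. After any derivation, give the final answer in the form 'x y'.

d=455: √d = [21; 3,42] (ℓ=2, even), read p_1/q_1
i=0: a=21 ⇒ p=21, q=1
i=1: a=3 ⇒ p=64, q=3
(x₁, y₁) = (64, 3);  64² − 455·3² = 1 ✓

64 3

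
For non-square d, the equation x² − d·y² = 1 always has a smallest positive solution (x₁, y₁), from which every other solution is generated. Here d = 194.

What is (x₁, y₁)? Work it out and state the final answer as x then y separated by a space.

195 14

d=194: √d = [13; 1,12,1,26] (ℓ=4, even), read p_3/q_3
i=0: a=13 ⇒ p=13, q=1
i=1: a=1 ⇒ p=14, q=1
i=2: a=12 ⇒ p=181, q=13
i=3: a=1 ⇒ p=195, q=14
fundamental: x₁=195, y₁=14  (since 38025 − 194·196 = 1)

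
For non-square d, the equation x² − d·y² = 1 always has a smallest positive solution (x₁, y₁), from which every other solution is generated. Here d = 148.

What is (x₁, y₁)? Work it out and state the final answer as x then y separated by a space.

73 6

√148 = [12; 6,24, …], period ℓ=2 (even) → k=1
a_0=12:  p_0=12·1+0=12,  q_0=12·0+1=1
a_1=6:  p_1=6·12+1=73,  q_1=6·1+0=6
(x₁, y₁) = (73, 6);  73² − 148·6² = 1 ✓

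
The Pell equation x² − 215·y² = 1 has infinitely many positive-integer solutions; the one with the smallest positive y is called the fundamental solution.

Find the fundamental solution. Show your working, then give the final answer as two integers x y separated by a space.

d=215: √d = [14; 1,1,1,28] (ℓ=4, even), read p_3/q_3
k=0  a_k=14  p_k/q_k = 14/1
k=1  a_k=1  p_k/q_k = 15/1
k=2  a_k=1  p_k/q_k = 29/2
k=3  a_k=1  p_k/q_k = 44/3
fundamental: x₁=44, y₁=3  (since 1936 − 215·9 = 1)

44 3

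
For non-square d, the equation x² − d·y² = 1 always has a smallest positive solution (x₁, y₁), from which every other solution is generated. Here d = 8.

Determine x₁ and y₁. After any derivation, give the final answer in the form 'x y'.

3 1

√8 = [2; 1,4, …], period ℓ=2 (even) → k=1
k=0  a_k=2  p_k/q_k = 2/1
k=1  a_k=1  p_k/q_k = 3/1
fundamental: x₁=3, y₁=1  (since 9 − 8·1 = 1)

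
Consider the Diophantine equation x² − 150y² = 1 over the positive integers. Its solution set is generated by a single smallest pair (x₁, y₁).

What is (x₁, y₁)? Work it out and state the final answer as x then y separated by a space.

49 4

√150 → a₀=12, period (4,24); ℓ=2 even so k=1
k=0  a_k=12  p_k/q_k = 12/1
k=1  a_k=4  p_k/q_k = 49/4
(x₁, y₁) = (49, 4);  49² − 150·4² = 1 ✓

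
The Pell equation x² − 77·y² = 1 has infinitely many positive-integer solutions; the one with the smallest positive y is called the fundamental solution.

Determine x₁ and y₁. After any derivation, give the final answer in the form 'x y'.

d=77: √d = [8; 1,3,2,3,1,16] (ℓ=6, even), read p_5/q_5
a_0=8:  p_0=8·1+0=8,  q_0=8·0+1=1
a_1=1:  p_1=1·8+1=9,  q_1=1·1+0=1
a_2=3:  p_2=3·9+8=35,  q_2=3·1+1=4
…
a_4=3:  p_4=3·79+35=272,  q_4=3·9+4=31
a_5=1:  p_5=1·272+79=351,  q_5=1·31+9=40
(x₁, y₁) = (351, 40);  351² − 77·40² = 1 ✓

351 40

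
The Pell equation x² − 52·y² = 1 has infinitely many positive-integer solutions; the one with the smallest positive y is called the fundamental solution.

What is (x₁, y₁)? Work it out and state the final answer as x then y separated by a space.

d=52: √d = [7; 4,1,2,1,4,14] (ℓ=6, even), read p_5/q_5
a_0=7:  p_0=7·1+0=7,  q_0=7·0+1=1
a_1=4:  p_1=4·7+1=29,  q_1=4·1+0=4
…
a_4=1:  p_4=1·101+36=137,  q_4=1·14+5=19
a_5=4:  p_5=4·137+101=649,  q_5=4·19+14=90
(x₁, y₁) = (649, 90);  649² − 52·90² = 1 ✓

649 90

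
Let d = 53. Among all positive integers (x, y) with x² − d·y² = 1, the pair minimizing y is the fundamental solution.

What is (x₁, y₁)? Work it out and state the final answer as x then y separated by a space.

[7; 3,1,1,3,14] for √53; ℓ=5 ⇒ convergent index 9
step 0: (7, 1)  from 7·(1,0) + (0,1)
…
step 2: (29, 4)  from 1·(22,3) + (7,1)
…
step 4: (182, 25)  from 3·(51,7) + (29,4)
step 5: (2599, 357)  from 14·(182,25) + (51,7)
…
step 8: (18557, 2549)  from 1·(10578,1453) + (7979,1096)
step 9: (66249, 9100)  from 3·(18557,2549) + (10578,1453)
fundamental: x₁=66249, y₁=9100  (since 4388930001 − 53·82810000 = 1)

66249 9100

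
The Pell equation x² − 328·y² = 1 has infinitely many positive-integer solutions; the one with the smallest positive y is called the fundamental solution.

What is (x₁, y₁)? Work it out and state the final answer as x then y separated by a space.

√328 → a₀=18, period (9,36); ℓ=2 even so k=1
step 0: (18, 1)  from 18·(1,0) + (0,1)
step 1: (163, 9)  from 9·(18,1) + (1,0)
fundamental: x₁=163, y₁=9  (since 26569 − 328·81 = 1)

163 9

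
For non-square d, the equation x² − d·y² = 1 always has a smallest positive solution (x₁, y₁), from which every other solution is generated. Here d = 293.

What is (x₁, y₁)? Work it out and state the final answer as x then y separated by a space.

d=293: √d = [17; 8,1,1,8,34] (ℓ=5, odd), read p_9/q_9
a_0=17:  p_0=17·1+0=17,  q_0=17·0+1=1
…
a_8=1:  p_8=1·764593+679914=1444507,  q_8=1·44668+39721=84389
a_9=8:  p_9=8·1444507+764593=12320649,  q_9=8·84389+44668=719780
fundamental: x₁=12320649, y₁=719780  (since 151798391781201 − 293·518083248400 = 1)

12320649 719780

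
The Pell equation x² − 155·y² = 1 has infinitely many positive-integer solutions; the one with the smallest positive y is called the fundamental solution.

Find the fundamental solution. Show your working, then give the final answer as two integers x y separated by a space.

d=155: √d = [12; 2,4,2,24] (ℓ=4, even), read p_3/q_3
step 0: (12, 1)  from 12·(1,0) + (0,1)
step 1: (25, 2)  from 2·(12,1) + (1,0)
step 2: (112, 9)  from 4·(25,2) + (12,1)
step 3: (249, 20)  from 2·(112,9) + (25,2)
→ (249, 20).  Check: 249²=62001, 155·20²=62000, difference 1.

249 20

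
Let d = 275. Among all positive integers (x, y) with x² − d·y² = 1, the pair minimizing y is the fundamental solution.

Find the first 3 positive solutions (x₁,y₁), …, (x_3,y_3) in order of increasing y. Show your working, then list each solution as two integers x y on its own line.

199 12
79201 4776
31521799 1900836

√275 = [16; 1,1,2,1,1,32, …], period ℓ=6 (even) → k=5
i=0: a=16 ⇒ p=16, q=1
i=1: a=1 ⇒ p=17, q=1
i=2: a=1 ⇒ p=33, q=2
i=3: a=2 ⇒ p=83, q=5
i=4: a=1 ⇒ p=116, q=7
i=5: a=1 ⇒ p=199, q=12
→ (199, 12).  Check: 199²=39601, 275·12²=39600, difference 1.
(x_2, y_2) = (199·199 + 275·12·12, 199·12 + 12·199) = (79201, 4776)
(x_3, y_3) = (199·79201 + 275·12·4776, 199·4776 + 12·79201) = (31521799, 1900836)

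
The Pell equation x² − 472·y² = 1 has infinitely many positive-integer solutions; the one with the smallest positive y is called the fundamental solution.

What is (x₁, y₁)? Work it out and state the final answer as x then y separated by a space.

√472 → a₀=21, period (1,2,1,1,1,…,2,1,42); ℓ=14 even so k=13
step 0: (21, 1)  from 21·(1,0) + (0,1)
…
step 2: (65, 3)  from 2·(22,1) + (21,1)
step 3: (87, 4)  from 1·(65,3) + (22,1)
…
step 6: (1108, 51)  from 4·(239,11) + (152,7)
step 7: (5779, 266)  from 5·(1108,51) + (239,11)
step 8: (24224, 1115)  from 4·(5779,266) + (1108,51)
…
step 11: (84230, 3877)  from 1·(54227,2496) + (30003,1381)
step 12: (222687, 10250)  from 2·(84230,3877) + (54227,2496)
step 13: (306917, 14127)  from 1·(222687,10250) + (84230,3877)
fundamental: x₁=306917, y₁=14127  (since 94198044889 − 472·199572129 = 1)

306917 14127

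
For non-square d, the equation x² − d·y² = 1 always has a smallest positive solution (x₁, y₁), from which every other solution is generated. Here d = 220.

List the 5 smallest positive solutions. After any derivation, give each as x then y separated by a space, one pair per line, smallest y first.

√220 = [14; 1,4,1,28, …], period ℓ=4 (even) → k=3
k=0  a_k=14  p_k/q_k = 14/1
k=1  a_k=1  p_k/q_k = 15/1
k=2  a_k=4  p_k/q_k = 74/5
k=3  a_k=1  p_k/q_k = 89/6
fundamental: x₁=89, y₁=6  (since 7921 − 220·36 = 1)
k=2:  x_2 = 89·89+220·6·6 = 15841,  y_2 = 89·6+6·89 = 1068
k=3:  x_3 = 89·15841+220·6·1068 = 2819609,  y_3 = 89·1068+6·15841 = 190098
k=4:  x_4 = 89·2819609+220·6·190098 = 501874561,  y_4 = 89·190098+6·2819609 = 33836376
k=5:  x_5 = 89·501874561+220·6·33836376 = 89330852249,  y_5 = 89·33836376+6·501874561 = 6022684830

89 6
15841 1068
2819609 190098
501874561 33836376
89330852249 6022684830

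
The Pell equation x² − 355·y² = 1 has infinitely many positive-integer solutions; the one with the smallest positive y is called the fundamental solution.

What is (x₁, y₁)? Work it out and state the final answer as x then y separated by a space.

√355 = [18; 1,5,3,3,1,6,1,3,3,5,1,36, …], period ℓ=12 (even) → k=11
i=0: a=18 ⇒ p=18, q=1
…
i=3: a=3 ⇒ p=358, q=19
i=4: a=3 ⇒ p=1187, q=63
i=5: a=1 ⇒ p=1545, q=82
…
i=7: a=1 ⇒ p=12002, q=637
i=8: a=3 ⇒ p=46463, q=2466
i=9: a=3 ⇒ p=151391, q=8035
i=10: a=5 ⇒ p=803418, q=42641
i=11: a=1 ⇒ p=954809, q=50676
→ (954809, 50676).  Check: 954809²=911660226481, 355·50676²=911660226480, difference 1.

954809 50676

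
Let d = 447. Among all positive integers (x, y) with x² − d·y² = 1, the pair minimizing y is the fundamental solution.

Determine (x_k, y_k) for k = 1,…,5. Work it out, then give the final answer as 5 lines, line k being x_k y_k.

148 7
43807 2072
12966724 613305
3838106497 181536208
1136066556388 53734104263

√447 → a₀=21, period (7,42); ℓ=2 even so k=1
k=0  a_k=21  p_k/q_k = 21/1
k=1  a_k=7  p_k/q_k = 148/7
fundamental: x₁=148, y₁=7  (since 21904 − 447·49 = 1)
n=2: (148,7)∘(148,7) = (148·148+447·7·7, 148·7+7·148) = (43807,2072)
n=3: (43807,2072)∘(148,7) = (148·43807+447·7·2072, 148·2072+7·43807) = (12966724,613305)
n=4: (12966724,613305)∘(148,7) = (148·12966724+447·7·613305, 148·613305+7·12966724) = (3838106497,181536208)
n=5: (3838106497,181536208)∘(148,7) = (148·3838106497+447·7·181536208, 148·181536208+7·3838106497) = (1136066556388,53734104263)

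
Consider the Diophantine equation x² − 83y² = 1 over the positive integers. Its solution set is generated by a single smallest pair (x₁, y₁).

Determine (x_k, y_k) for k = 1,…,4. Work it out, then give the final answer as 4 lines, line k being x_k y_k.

√83 = [9; 9,18, …], period ℓ=2 (even) → k=1
step 0: (9, 1)  from 9·(1,0) + (0,1)
step 1: (82, 9)  from 9·(9,1) + (1,0)
fundamental: x₁=82, y₁=9  (since 6724 − 83·81 = 1)
n=2: (82,9)∘(82,9) = (82·82+83·9·9, 82·9+9·82) = (13447,1476)
n=3: (13447,1476)∘(82,9) = (82·13447+83·9·1476, 82·1476+9·13447) = (2205226,242055)
n=4: (2205226,242055)∘(82,9) = (82·2205226+83·9·242055, 82·242055+9·2205226) = (361643617,39695544)

82 9
13447 1476
2205226 242055
361643617 39695544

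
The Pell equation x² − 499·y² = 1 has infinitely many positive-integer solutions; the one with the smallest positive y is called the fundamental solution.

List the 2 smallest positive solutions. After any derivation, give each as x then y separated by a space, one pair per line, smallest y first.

√499 → a₀=22, period (2,1,21,1,2,44); ℓ=6 even so k=5
step 0: (22, 1)  from 22·(1,0) + (0,1)
step 1: (45, 2)  from 2·(22,1) + (1,0)
…
step 4: (1519, 68)  from 1·(1452,65) + (67,3)
step 5: (4490, 201)  from 2·(1519,68) + (1452,65)
→ (4490, 201).  Check: 4490²=20160100, 499·201²=20160099, difference 1.
(x_2, y_2) = (4490·4490 + 499·201·201, 4490·201 + 201·4490) = (40320199, 1804980)

4490 201
40320199 1804980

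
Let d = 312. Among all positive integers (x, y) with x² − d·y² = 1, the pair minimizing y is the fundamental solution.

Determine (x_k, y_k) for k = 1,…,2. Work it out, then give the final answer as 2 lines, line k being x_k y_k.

53 3
5617 318

d=312: √d = [17; 1,1,1,34] (ℓ=4, even), read p_3/q_3
step 0: (17, 1)  from 17·(1,0) + (0,1)
…
step 2: (35, 2)  from 1·(18,1) + (17,1)
step 3: (53, 3)  from 1·(35,2) + (18,1)
(x₁, y₁) = (53, 3);  53² − 312·3² = 1 ✓
k=2:  x_2 = 53·53+312·3·3 = 5617,  y_2 = 53·3+3·53 = 318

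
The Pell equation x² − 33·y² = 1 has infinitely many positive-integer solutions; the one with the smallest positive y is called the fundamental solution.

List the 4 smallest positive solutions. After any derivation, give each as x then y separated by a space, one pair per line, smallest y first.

d=33: √d = [5; 1,2,1,10] (ℓ=4, even), read p_3/q_3
a_0=5:  p_0=5·1+0=5,  q_0=5·0+1=1
a_1=1:  p_1=1·5+1=6,  q_1=1·1+0=1
a_2=2:  p_2=2·6+5=17,  q_2=2·1+1=3
a_3=1:  p_3=1·17+6=23,  q_3=1·3+1=4
(x₁, y₁) = (23, 4);  23² − 33·4² = 1 ✓
k=2:  x_2 = 23·23+33·4·4 = 1057,  y_2 = 23·4+4·23 = 184
k=3:  x_3 = 23·1057+33·4·184 = 48599,  y_3 = 23·184+4·1057 = 8460
k=4:  x_4 = 23·48599+33·4·8460 = 2234497,  y_4 = 23·8460+4·48599 = 388976

23 4
1057 184
48599 8460
2234497 388976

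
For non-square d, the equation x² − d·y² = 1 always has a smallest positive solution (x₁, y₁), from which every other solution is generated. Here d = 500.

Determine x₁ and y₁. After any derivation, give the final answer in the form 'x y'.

d=500: √d = [22; 2,1,3,2,1,…,1,2,44] (ℓ=14, even), read p_13/q_13
k=0  a_k=22  p_k/q_k = 22/1
k=1  a_k=2  p_k/q_k = 45/2
k=2  a_k=1  p_k/q_k = 67/3
k=3  a_k=3  p_k/q_k = 246/11
k=4  a_k=2  p_k/q_k = 559/25
k=5  a_k=1  p_k/q_k = 805/36
…
k=8  a_k=1  p_k/q_k = 15809/707
k=9  a_k=1  p_k/q_k = 30254/1353
k=10  a_k=2  p_k/q_k = 76317/3413
k=11  a_k=3  p_k/q_k = 259205/11592
k=12  a_k=1  p_k/q_k = 335522/15005
k=13  a_k=2  p_k/q_k = 930249/41602
(x₁, y₁) = (930249, 41602);  930249² − 500·41602² = 1 ✓

930249 41602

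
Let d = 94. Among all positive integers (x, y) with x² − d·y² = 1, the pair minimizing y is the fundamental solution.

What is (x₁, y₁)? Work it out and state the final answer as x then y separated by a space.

[9; 1,2,3,1,1,…,2,1,18] for √94; ℓ=16 ⇒ convergent index 15
k=0  a_k=9  p_k/q_k = 9/1
…
k=4  a_k=1  p_k/q_k = 126/13
k=5  a_k=1  p_k/q_k = 223/23
…
k=9  a_k=1  p_k/q_k = 14417/1487
…
k=11  a_k=1  p_k/q_k = 99455/10258
…
k=13  a_k=3  p_k/q_k = 652934/67345
k=14  a_k=2  p_k/q_k = 1490361/153719
k=15  a_k=1  p_k/q_k = 2143295/221064
→ (2143295, 221064).  Check: 2143295²=4593713457025, 94·221064²=4593713457024, difference 1.

2143295 221064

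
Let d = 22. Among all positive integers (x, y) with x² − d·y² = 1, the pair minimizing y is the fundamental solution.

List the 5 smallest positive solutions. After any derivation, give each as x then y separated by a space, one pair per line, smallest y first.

197 42
77617 16548
30580901 6519870
12048797377 2568812232
4747195585637 1012105499538

[4; 1,2,4,2,1,8] for √22; ℓ=6 ⇒ convergent index 5
k=0  a_k=4  p_k/q_k = 4/1
…
k=3  a_k=4  p_k/q_k = 61/13
k=4  a_k=2  p_k/q_k = 136/29
k=5  a_k=1  p_k/q_k = 197/42
(x₁, y₁) = (197, 42);  197² − 22·42² = 1 ✓
n=2: (197,42)∘(197,42) = (197·197+22·42·42, 197·42+42·197) = (77617,16548)
n=3: (77617,16548)∘(197,42) = (197·77617+22·42·16548, 197·16548+42·77617) = (30580901,6519870)
n=4: (30580901,6519870)∘(197,42) = (197·30580901+22·42·6519870, 197·6519870+42·30580901) = (12048797377,2568812232)
n=5: (12048797377,2568812232)∘(197,42) = (197·12048797377+22·42·2568812232, 197·2568812232+42·12048797377) = (4747195585637,1012105499538)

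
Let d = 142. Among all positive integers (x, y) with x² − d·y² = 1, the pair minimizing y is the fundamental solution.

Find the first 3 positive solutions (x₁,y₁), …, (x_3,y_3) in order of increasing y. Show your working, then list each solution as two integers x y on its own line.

143 12
40897 3432
11696399 981540

d=142: √d = [11; 1,10,1,22] (ℓ=4, even), read p_3/q_3
a_0=11:  p_0=11·1+0=11,  q_0=11·0+1=1
a_1=1:  p_1=1·11+1=12,  q_1=1·1+0=1
a_2=10:  p_2=10·12+11=131,  q_2=10·1+1=11
a_3=1:  p_3=1·131+12=143,  q_3=1·11+1=12
→ (143, 12).  Check: 143²=20449, 142·12²=20448, difference 1.
n=2: (143,12)∘(143,12) = (143·143+142·12·12, 143·12+12·143) = (40897,3432)
n=3: (40897,3432)∘(143,12) = (143·40897+142·12·3432, 143·3432+12·40897) = (11696399,981540)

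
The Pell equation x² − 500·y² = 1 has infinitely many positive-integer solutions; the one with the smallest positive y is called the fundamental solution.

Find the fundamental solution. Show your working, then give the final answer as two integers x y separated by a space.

930249 41602

[22; 2,1,3,2,1,…,1,2,44] for √500; ℓ=14 ⇒ convergent index 13
a_0=22:  p_0=22·1+0=22,  q_0=22·0+1=1
a_1=2:  p_1=2·22+1=45,  q_1=2·1+0=2
a_2=1:  p_2=1·45+22=67,  q_2=1·2+1=3
a_3=3:  p_3=3·67+45=246,  q_3=3·3+2=11
…
a_6=1:  p_6=1·805+559=1364,  q_6=1·36+25=61
a_7=10:  p_7=10·1364+805=14445,  q_7=10·61+36=646
…
a_10=2:  p_10=2·30254+15809=76317,  q_10=2·1353+707=3413
a_11=3:  p_11=3·76317+30254=259205,  q_11=3·3413+1353=11592
a_12=1:  p_12=1·259205+76317=335522,  q_12=1·11592+3413=15005
a_13=2:  p_13=2·335522+259205=930249,  q_13=2·15005+11592=41602
fundamental: x₁=930249, y₁=41602  (since 865363202001 − 500·1730726404 = 1)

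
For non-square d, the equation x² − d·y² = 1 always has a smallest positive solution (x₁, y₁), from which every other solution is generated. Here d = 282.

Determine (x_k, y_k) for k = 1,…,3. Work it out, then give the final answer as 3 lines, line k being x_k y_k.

d=282: √d = [16; 1,3,1,4,1,3,1,32] (ℓ=8, even), read p_7/q_7
k=0  a_k=16  p_k/q_k = 16/1
…
k=4  a_k=4  p_k/q_k = 403/24
…
k=6  a_k=3  p_k/q_k = 1864/111
k=7  a_k=1  p_k/q_k = 2351/140
fundamental: x₁=2351, y₁=140  (since 5527201 − 282·19600 = 1)
k=2:  x_2 = 2351·2351+282·140·140 = 11054401,  y_2 = 2351·140+140·2351 = 658280
k=3:  x_3 = 2351·11054401+282·140·658280 = 51977791151,  y_3 = 2351·658280+140·11054401 = 3095232420

2351 140
11054401 658280
51977791151 3095232420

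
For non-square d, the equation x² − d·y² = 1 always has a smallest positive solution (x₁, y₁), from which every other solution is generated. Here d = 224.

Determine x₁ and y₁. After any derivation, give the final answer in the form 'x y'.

√224 → a₀=14, period (1,28); ℓ=2 even so k=1
k=0  a_k=14  p_k/q_k = 14/1
k=1  a_k=1  p_k/q_k = 15/1
(x₁, y₁) = (15, 1);  15² − 224·1² = 1 ✓

15 1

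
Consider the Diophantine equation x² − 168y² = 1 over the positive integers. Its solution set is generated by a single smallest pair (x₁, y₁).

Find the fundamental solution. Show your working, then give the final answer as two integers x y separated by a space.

13 1

[12; 1,24] for √168; ℓ=2 ⇒ convergent index 1
k=0  a_k=12  p_k/q_k = 12/1
k=1  a_k=1  p_k/q_k = 13/1
fundamental: x₁=13, y₁=1  (since 169 − 168·1 = 1)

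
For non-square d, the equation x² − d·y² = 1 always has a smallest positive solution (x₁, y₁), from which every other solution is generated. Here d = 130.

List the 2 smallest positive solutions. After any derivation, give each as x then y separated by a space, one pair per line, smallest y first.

√130 = [11; 2,2,22, …], period ℓ=3 (odd) → k=5
step 0: (11, 1)  from 11·(1,0) + (0,1)
step 1: (23, 2)  from 2·(11,1) + (1,0)
…
step 4: (2611, 229)  from 2·(1277,112) + (57,5)
step 5: (6499, 570)  from 2·(2611,229) + (1277,112)
(x₁, y₁) = (6499, 570);  6499² − 130·570² = 1 ✓
(x_2, y_2) = (6499·6499 + 130·570·570, 6499·570 + 570·6499) = (84474001, 7408860)

6499 570
84474001 7408860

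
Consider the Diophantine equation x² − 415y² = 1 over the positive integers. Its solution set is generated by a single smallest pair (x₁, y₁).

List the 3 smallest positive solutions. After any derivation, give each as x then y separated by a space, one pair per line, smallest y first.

√415 → a₀=20, period (2,1,2,4,6,…,1,2,40); ℓ=16 even so k=15
i=0: a=20 ⇒ p=20, q=1
…
i=5: a=6 ⇒ p=4441, q=218
i=6: a=1 ⇒ p=5154, q=253
…
i=10: a=1 ⇒ p=77473, q=3803
…
i=12: a=4 ⇒ p=2110961, q=103623
…
i=14: a=1 ⇒ p=6841255, q=335824
i=15: a=2 ⇒ p=18412804, q=903849
→ (18412804, 903849).  Check: 18412804²=339031351142416, 415·903849²=339031351142415, difference 1.
(18412804+903849√415)^2 = 678062702284831 + 33284788965192√415
(18412804+903849√415)^3 = 24970071273761872339444 + 1225732590794885332887√415

18412804 903849
678062702284831 33284788965192
24970071273761872339444 1225732590794885332887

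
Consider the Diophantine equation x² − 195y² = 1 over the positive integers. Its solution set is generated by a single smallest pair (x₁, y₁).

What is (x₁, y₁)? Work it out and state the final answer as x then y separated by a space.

√195 = [13; 1,26, …], period ℓ=2 (even) → k=1
i=0: a=13 ⇒ p=13, q=1
i=1: a=1 ⇒ p=14, q=1
(x₁, y₁) = (14, 1);  14² − 195·1² = 1 ✓

14 1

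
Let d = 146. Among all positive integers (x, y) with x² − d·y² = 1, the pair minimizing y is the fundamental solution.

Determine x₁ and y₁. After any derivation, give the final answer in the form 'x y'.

145 12

d=146: √d = [12; 12,24] (ℓ=2, even), read p_1/q_1
step 0: (12, 1)  from 12·(1,0) + (0,1)
step 1: (145, 12)  from 12·(12,1) + (1,0)
→ (145, 12).  Check: 145²=21025, 146·12²=21024, difference 1.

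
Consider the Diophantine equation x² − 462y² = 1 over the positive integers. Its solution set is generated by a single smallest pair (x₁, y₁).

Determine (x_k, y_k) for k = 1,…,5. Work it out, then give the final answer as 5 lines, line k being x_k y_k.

43 2
3697 172
317899 14790
27335617 1271768
2350545163 109357258

[21; 2,42] for √462; ℓ=2 ⇒ convergent index 1
k=0  a_k=21  p_k/q_k = 21/1
k=1  a_k=2  p_k/q_k = 43/2
→ (43, 2).  Check: 43²=1849, 462·2²=1848, difference 1.
(43+2√462)^2 = 3697 + 172√462
(43+2√462)^3 = 317899 + 14790√462
(43+2√462)^4 = 27335617 + 1271768√462
(43+2√462)^5 = 2350545163 + 109357258√462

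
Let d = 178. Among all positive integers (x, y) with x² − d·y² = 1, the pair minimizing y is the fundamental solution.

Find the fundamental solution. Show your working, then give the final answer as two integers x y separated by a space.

1601 120

[13; 2,1,12,1,2,26] for √178; ℓ=6 ⇒ convergent index 5
k=0  a_k=13  p_k/q_k = 13/1
k=1  a_k=2  p_k/q_k = 27/2
k=2  a_k=1  p_k/q_k = 40/3
k=3  a_k=12  p_k/q_k = 507/38
k=4  a_k=1  p_k/q_k = 547/41
k=5  a_k=2  p_k/q_k = 1601/120
(x₁, y₁) = (1601, 120);  1601² − 178·120² = 1 ✓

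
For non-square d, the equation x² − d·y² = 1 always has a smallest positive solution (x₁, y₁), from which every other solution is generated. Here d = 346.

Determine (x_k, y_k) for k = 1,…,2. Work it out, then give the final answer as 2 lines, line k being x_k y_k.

[18; 1,1,1,1,36] for √346; ℓ=5 ⇒ convergent index 9
step 0: (18, 1)  from 18·(1,0) + (0,1)
step 1: (19, 1)  from 1·(18,1) + (1,0)
step 2: (37, 2)  from 1·(19,1) + (18,1)
step 3: (56, 3)  from 1·(37,2) + (19,1)
step 4: (93, 5)  from 1·(56,3) + (37,2)
step 5: (3404, 183)  from 36·(93,5) + (56,3)
step 6: (3497, 188)  from 1·(3404,183) + (93,5)
step 7: (6901, 371)  from 1·(3497,188) + (3404,183)
step 8: (10398, 559)  from 1·(6901,371) + (3497,188)
step 9: (17299, 930)  from 1·(10398,559) + (6901,371)
(x₁, y₁) = (17299, 930);  17299² − 346·930² = 1 ✓
n=2: (17299,930)∘(17299,930) = (17299·17299+346·930·930, 17299·930+930·17299) = (598510801,32176140)

17299 930
598510801 32176140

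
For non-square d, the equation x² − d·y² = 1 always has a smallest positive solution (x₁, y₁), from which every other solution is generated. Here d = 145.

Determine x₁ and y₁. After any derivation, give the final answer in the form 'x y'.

289 24

[12; 24] for √145; ℓ=1 ⇒ convergent index 1
a_0=12:  p_0=12·1+0=12,  q_0=12·0+1=1
a_1=24:  p_1=24·12+1=289,  q_1=24·1+0=24
(x₁, y₁) = (289, 24);  289² − 145·24² = 1 ✓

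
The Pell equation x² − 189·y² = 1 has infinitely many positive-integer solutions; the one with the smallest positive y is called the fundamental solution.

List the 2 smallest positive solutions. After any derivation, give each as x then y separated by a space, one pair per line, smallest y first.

[13; 1,2,1,26] for √189; ℓ=4 ⇒ convergent index 3
step 0: (13, 1)  from 13·(1,0) + (0,1)
…
step 2: (41, 3)  from 2·(14,1) + (13,1)
step 3: (55, 4)  from 1·(41,3) + (14,1)
→ (55, 4).  Check: 55²=3025, 189·4²=3024, difference 1.
(x_2, y_2) = (55·55 + 189·4·4, 55·4 + 4·55) = (6049, 440)

55 4
6049 440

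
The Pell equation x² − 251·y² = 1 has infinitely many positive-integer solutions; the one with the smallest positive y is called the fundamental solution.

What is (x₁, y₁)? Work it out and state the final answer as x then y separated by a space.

d=251: √d = [15; 1,5,2,1,2,…,5,1,30] (ℓ=14, even), read p_13/q_13
step 0: (15, 1)  from 15·(1,0) + (0,1)
step 1: (16, 1)  from 1·(15,1) + (1,0)
step 2: (95, 6)  from 5·(16,1) + (15,1)
step 3: (206, 13)  from 2·(95,6) + (16,1)
step 4: (301, 19)  from 1·(206,13) + (95,6)
step 5: (808, 51)  from 2·(301,19) + (206,13)
…
step 7: (29563, 1866)  from 15·(1917,121) + (808,51)
step 8: (61043, 3853)  from 2·(29563,1866) + (1917,121)
step 9: (151649, 9572)  from 2·(61043,3853) + (29563,1866)
step 10: (212692, 13425)  from 1·(151649,9572) + (61043,3853)
step 11: (577033, 36422)  from 2·(212692,13425) + (151649,9572)
step 12: (3097857, 195535)  from 5·(577033,36422) + (212692,13425)
step 13: (3674890, 231957)  from 1·(3097857,195535) + (577033,36422)
→ (3674890, 231957).  Check: 3674890²=13504816512100, 251·231957²=13504816512099, difference 1.

3674890 231957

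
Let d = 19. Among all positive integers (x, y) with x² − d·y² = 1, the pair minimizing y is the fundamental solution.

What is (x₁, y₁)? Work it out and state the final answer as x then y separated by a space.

d=19: √d = [4; 2,1,3,1,2,8] (ℓ=6, even), read p_5/q_5
step 0: (4, 1)  from 4·(1,0) + (0,1)
…
step 4: (61, 14)  from 1·(48,11) + (13,3)
step 5: (170, 39)  from 2·(61,14) + (48,11)
→ (170, 39).  Check: 170²=28900, 19·39²=28899, difference 1.

170 39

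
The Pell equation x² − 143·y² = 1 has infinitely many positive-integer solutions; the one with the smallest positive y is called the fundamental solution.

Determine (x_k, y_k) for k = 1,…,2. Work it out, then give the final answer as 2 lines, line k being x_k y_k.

12 1
287 24

[11; 1,22] for √143; ℓ=2 ⇒ convergent index 1
i=0: a=11 ⇒ p=11, q=1
i=1: a=1 ⇒ p=12, q=1
fundamental: x₁=12, y₁=1  (since 144 − 143·1 = 1)
n=2: (12,1)∘(12,1) = (12·12+143·1·1, 12·1+1·12) = (287,24)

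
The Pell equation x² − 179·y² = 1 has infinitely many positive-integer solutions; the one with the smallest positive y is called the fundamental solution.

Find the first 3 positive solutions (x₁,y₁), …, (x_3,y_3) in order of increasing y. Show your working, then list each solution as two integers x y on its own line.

4190210 313191
35115719688199 2624672120220
294284479589372473370 21995854729733779209

[13; 2,1,1,1,3,…,1,2,26] for √179; ℓ=14 ⇒ convergent index 13
k=0  a_k=13  p_k/q_k = 13/1
…
k=4  a_k=1  p_k/q_k = 107/8
k=5  a_k=3  p_k/q_k = 388/29
k=6  a_k=5  p_k/q_k = 2047/153
k=7  a_k=13  p_k/q_k = 26999/2018
k=8  a_k=5  p_k/q_k = 137042/10243
…
k=10  a_k=1  p_k/q_k = 575167/42990
…
k=12  a_k=1  p_k/q_k = 1588459/118727
k=13  a_k=2  p_k/q_k = 4190210/313191
(x₁, y₁) = (4190210, 313191);  4190210² − 179·313191² = 1 ✓
(4190210+313191√179)^2 = 35115719688199 + 2624672120220√179
(4190210+313191√179)^3 = 294284479589372473370 + 21995854729733779209√179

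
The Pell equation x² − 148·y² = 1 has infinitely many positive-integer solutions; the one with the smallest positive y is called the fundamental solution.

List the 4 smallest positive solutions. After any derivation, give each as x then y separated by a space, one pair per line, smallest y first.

d=148: √d = [12; 6,24] (ℓ=2, even), read p_1/q_1
k=0  a_k=12  p_k/q_k = 12/1
k=1  a_k=6  p_k/q_k = 73/6
→ (73, 6).  Check: 73²=5329, 148·6²=5328, difference 1.
k=2:  x_2 = 73·73+148·6·6 = 10657,  y_2 = 73·6+6·73 = 876
k=3:  x_3 = 73·10657+148·6·876 = 1555849,  y_3 = 73·876+6·10657 = 127890
k=4:  x_4 = 73·1555849+148·6·127890 = 227143297,  y_4 = 73·127890+6·1555849 = 18671064

73 6
10657 876
1555849 127890
227143297 18671064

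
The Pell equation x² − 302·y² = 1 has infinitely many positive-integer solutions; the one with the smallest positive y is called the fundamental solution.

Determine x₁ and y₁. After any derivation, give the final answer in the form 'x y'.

d=302: √d = [17; 2,1,1,1,4,…,1,2,34] (ℓ=16, even), read p_15/q_15
step 0: (17, 1)  from 17·(1,0) + (0,1)
…
step 7: (2068, 119)  from 1·(1425,82) + (643,37)
…
step 9: (36581, 2105)  from 1·(34513,1986) + (2068,119)
…
step 11: (467281, 26889)  from 4·(107675,6196) + (36581,2105)
…
step 13: (1042237, 59974)  from 1·(574956,33085) + (467281,26889)
step 14: (1617193, 93059)  from 1·(1042237,59974) + (574956,33085)
step 15: (4276623, 246092)  from 2·(1617193,93059) + (1042237,59974)
→ (4276623, 246092).  Check: 4276623²=18289504284129, 302·246092²=18289504284128, difference 1.

4276623 246092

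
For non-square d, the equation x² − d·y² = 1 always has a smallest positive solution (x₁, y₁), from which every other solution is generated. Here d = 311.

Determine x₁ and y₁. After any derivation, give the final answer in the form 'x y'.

16883880 957397

[17; 1,1,1,2,1,…,1,1,34] for √311; ℓ=16 ⇒ convergent index 15
step 0: (17, 1)  from 17·(1,0) + (0,1)
…
step 4: (141, 8)  from 2·(53,3) + (35,2)
…
step 7: (4109, 233)  from 3·(1305,74) + (194,11)
step 8: (71158, 4035)  from 17·(4109,233) + (1305,74)
…
step 10: (1376656, 78063)  from 6·(217583,12338) + (71158,4035)
…
step 14: (10724507, 608131)  from 1·(6159373,349266) + (4565134,258865)
step 15: (16883880, 957397)  from 1·(10724507,608131) + (6159373,349266)
→ (16883880, 957397).  Check: 16883880²=285065403854400, 311·957397²=285065403854399, difference 1.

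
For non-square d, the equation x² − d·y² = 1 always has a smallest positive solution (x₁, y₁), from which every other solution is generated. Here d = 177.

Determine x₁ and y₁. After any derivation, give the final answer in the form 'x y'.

62423 4692

√177 = [13; 3,3,2,8,2,3,3,26, …], period ℓ=8 (even) → k=7
step 0: (13, 1)  from 13·(1,0) + (0,1)
step 1: (40, 3)  from 3·(13,1) + (1,0)
step 2: (133, 10)  from 3·(40,3) + (13,1)
step 3: (306, 23)  from 2·(133,10) + (40,3)
step 4: (2581, 194)  from 8·(306,23) + (133,10)
step 5: (5468, 411)  from 2·(2581,194) + (306,23)
step 6: (18985, 1427)  from 3·(5468,411) + (2581,194)
step 7: (62423, 4692)  from 3·(18985,1427) + (5468,411)
(x₁, y₁) = (62423, 4692);  62423² − 177·4692² = 1 ✓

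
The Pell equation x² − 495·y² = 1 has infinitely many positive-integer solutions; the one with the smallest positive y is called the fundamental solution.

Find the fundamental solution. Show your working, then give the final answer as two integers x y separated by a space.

89 4

[22; 4,44] for √495; ℓ=2 ⇒ convergent index 1
a_0=22:  p_0=22·1+0=22,  q_0=22·0+1=1
a_1=4:  p_1=4·22+1=89,  q_1=4·1+0=4
fundamental: x₁=89, y₁=4  (since 7921 − 495·16 = 1)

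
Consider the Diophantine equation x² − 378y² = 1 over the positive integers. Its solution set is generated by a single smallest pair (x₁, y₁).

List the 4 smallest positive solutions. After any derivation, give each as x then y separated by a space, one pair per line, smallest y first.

8749 450
153090001 7874100
2678768828749 137781001350
46873096812360001 2410891953748200

√378 → a₀=19, period (2,3,1,4,1,3,2,38); ℓ=8 even so k=7
step 0: (19, 1)  from 19·(1,0) + (0,1)
step 1: (39, 2)  from 2·(19,1) + (1,0)
step 2: (136, 7)  from 3·(39,2) + (19,1)
…
step 4: (836, 43)  from 4·(175,9) + (136,7)
…
step 6: (3869, 199)  from 3·(1011,52) + (836,43)
step 7: (8749, 450)  from 2·(3869,199) + (1011,52)
→ (8749, 450).  Check: 8749²=76545001, 378·450²=76545000, difference 1.
k=2:  x_2 = 8749·8749+378·450·450 = 153090001,  y_2 = 8749·450+450·8749 = 7874100
k=3:  x_3 = 8749·153090001+378·450·7874100 = 2678768828749,  y_3 = 8749·7874100+450·153090001 = 137781001350
k=4:  x_4 = 8749·2678768828749+378·450·137781001350 = 46873096812360001,  y_4 = 8749·137781001350+450·2678768828749 = 2410891953748200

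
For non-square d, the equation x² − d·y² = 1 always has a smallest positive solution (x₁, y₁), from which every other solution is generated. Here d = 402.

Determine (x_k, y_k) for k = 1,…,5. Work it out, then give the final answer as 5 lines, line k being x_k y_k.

401 20
321601 16040
257923601 12864060
206854406401 10316960080
165896976010001 8274189120100

√402 → a₀=20, period (20,40); ℓ=2 even so k=1
k=0  a_k=20  p_k/q_k = 20/1
k=1  a_k=20  p_k/q_k = 401/20
→ (401, 20).  Check: 401²=160801, 402·20²=160800, difference 1.
(401+20√402)^2 = 321601 + 16040√402
(401+20√402)^3 = 257923601 + 12864060√402
(401+20√402)^4 = 206854406401 + 10316960080√402
(401+20√402)^5 = 165896976010001 + 8274189120100√402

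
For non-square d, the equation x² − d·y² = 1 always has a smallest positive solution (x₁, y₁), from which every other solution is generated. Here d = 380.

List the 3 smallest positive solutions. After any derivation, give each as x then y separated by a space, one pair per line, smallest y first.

39 2
3041 156
237159 12166

[19; 2,38] for √380; ℓ=2 ⇒ convergent index 1
a_0=19:  p_0=19·1+0=19,  q_0=19·0+1=1
a_1=2:  p_1=2·19+1=39,  q_1=2·1+0=2
fundamental: x₁=39, y₁=2  (since 1521 − 380·4 = 1)
(x_2, y_2) = (39·39 + 380·2·2, 39·2 + 2·39) = (3041, 156)
(x_3, y_3) = (39·3041 + 380·2·156, 39·156 + 2·3041) = (237159, 12166)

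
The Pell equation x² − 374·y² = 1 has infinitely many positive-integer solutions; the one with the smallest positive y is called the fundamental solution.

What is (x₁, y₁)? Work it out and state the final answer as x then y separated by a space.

d=374: √d = [19; 2,1,18,1,2,38] (ℓ=6, even), read p_5/q_5
i=0: a=19 ⇒ p=19, q=1
…
i=2: a=1 ⇒ p=58, q=3
…
i=4: a=1 ⇒ p=1141, q=59
i=5: a=2 ⇒ p=3365, q=174
fundamental: x₁=3365, y₁=174  (since 11323225 − 374·30276 = 1)

3365 174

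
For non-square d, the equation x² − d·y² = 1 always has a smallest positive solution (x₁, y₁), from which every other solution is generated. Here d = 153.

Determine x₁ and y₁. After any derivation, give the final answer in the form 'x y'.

[12; 2,1,2,2,2,1,2,24] for √153; ℓ=8 ⇒ convergent index 7
step 0: (12, 1)  from 12·(1,0) + (0,1)
…
step 2: (37, 3)  from 1·(25,2) + (12,1)
step 3: (99, 8)  from 2·(37,3) + (25,2)
step 4: (235, 19)  from 2·(99,8) + (37,3)
step 5: (569, 46)  from 2·(235,19) + (99,8)
step 6: (804, 65)  from 1·(569,46) + (235,19)
step 7: (2177, 176)  from 2·(804,65) + (569,46)
fundamental: x₁=2177, y₁=176  (since 4739329 − 153·30976 = 1)

2177 176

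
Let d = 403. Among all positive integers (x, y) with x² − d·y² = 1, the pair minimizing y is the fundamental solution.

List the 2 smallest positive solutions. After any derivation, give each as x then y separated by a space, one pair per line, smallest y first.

669878 33369
897473069767 44706317964

√403 → a₀=20, period (13,2,1,3,1,3,1,2,13,40); ℓ=10 even so k=9
k=0  a_k=20  p_k/q_k = 20/1
…
k=2  a_k=2  p_k/q_k = 542/27
k=3  a_k=1  p_k/q_k = 803/40
k=4  a_k=3  p_k/q_k = 2951/147
k=5  a_k=1  p_k/q_k = 3754/187
…
k=7  a_k=1  p_k/q_k = 17967/895
k=8  a_k=2  p_k/q_k = 50147/2498
k=9  a_k=13  p_k/q_k = 669878/33369
(x₁, y₁) = (669878, 33369);  669878² − 403·33369² = 1 ✓
k=2:  x_2 = 669878·669878+403·33369·33369 = 897473069767,  y_2 = 669878·33369+33369·669878 = 44706317964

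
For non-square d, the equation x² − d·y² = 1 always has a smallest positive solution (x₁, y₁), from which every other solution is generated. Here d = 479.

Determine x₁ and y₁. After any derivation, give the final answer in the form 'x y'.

d=479: √d = [21; 1,7,1,3,2,21,2,3,1,7,1,42] (ℓ=12, even), read p_11/q_11
step 0: (21, 1)  from 21·(1,0) + (0,1)
step 1: (22, 1)  from 1·(21,1) + (1,0)
step 2: (175, 8)  from 7·(22,1) + (21,1)
step 3: (197, 9)  from 1·(175,8) + (22,1)
step 4: (766, 35)  from 3·(197,9) + (175,8)
step 5: (1729, 79)  from 2·(766,35) + (197,9)
step 6: (37075, 1694)  from 21·(1729,79) + (766,35)
step 7: (75879, 3467)  from 2·(37075,1694) + (1729,79)
…
step 10: (2648849, 121029)  from 7·(340591,15562) + (264712,12095)
step 11: (2989440, 136591)  from 1·(2648849,121029) + (340591,15562)
fundamental: x₁=2989440, y₁=136591  (since 8936751513600 − 479·18657101281 = 1)

2989440 136591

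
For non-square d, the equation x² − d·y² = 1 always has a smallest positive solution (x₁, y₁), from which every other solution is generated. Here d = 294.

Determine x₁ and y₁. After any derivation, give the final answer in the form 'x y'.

4801 280

d=294: √d = [17; 6,1,4,1,6,34] (ℓ=6, even), read p_5/q_5
k=0  a_k=17  p_k/q_k = 17/1
k=1  a_k=6  p_k/q_k = 103/6
k=2  a_k=1  p_k/q_k = 120/7
k=3  a_k=4  p_k/q_k = 583/34
k=4  a_k=1  p_k/q_k = 703/41
k=5  a_k=6  p_k/q_k = 4801/280
(x₁, y₁) = (4801, 280);  4801² − 294·280² = 1 ✓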